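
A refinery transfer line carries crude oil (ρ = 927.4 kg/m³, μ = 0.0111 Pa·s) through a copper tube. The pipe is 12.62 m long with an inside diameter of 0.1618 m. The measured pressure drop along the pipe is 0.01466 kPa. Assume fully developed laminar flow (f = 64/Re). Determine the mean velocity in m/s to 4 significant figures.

V ≈ 0.08562 m/s

For laminar flow, f = 64/Re with Re = ρVD/μ, so Darcy-Weisbach reduces to ΔP = 32μLV/D². Solving for V: V = ΔP·D²/(32μL) = 14.66·(0.1618)²/(32·0.0111·12.62) = 0.08562 m/s.
Check: Re = ρVD/μ = 927.4·0.08562·0.1618/0.0111 = 1157 < 2300, so the laminar assumption holds.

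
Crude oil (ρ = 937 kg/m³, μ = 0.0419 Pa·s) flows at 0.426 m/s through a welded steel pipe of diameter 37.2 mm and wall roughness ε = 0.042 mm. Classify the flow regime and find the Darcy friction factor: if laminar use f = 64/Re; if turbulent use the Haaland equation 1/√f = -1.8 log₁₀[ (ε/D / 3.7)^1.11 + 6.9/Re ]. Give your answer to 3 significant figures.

f ≈ 0.181

Re = ρVD/μ = 937·0.426·0.0372/0.0419 = 354.4.
Re < 2300 → laminar, so f = 64/Re = 0.1806 (roughness is irrelevant in laminar flow).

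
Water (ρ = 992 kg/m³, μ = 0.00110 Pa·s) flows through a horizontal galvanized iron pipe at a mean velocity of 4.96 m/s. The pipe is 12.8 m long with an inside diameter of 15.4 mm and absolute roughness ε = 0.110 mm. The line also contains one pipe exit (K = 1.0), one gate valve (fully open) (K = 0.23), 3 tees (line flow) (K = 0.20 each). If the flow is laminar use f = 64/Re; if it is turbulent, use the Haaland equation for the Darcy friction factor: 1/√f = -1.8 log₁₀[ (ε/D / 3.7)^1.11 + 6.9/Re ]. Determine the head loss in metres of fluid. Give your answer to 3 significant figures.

Reynolds number Re = ρVD/μ = 992 · 4.96 · 0.0154 / 0.0011 = 6.888e+04.
Re > 4000 → turbulent. Relative roughness ε/D = 0.00011/0.0154 = 0.00714. Haaland: 1/√f = -1.8 log₁₀[(0.00714/3.7)^1.11 + 6.9/6.888e+04] = -1.8 log₁₀[0.000971 + 0.0001] = 5.346, so f = 0.03498.
Total minor-loss coefficient ΣK = 1·1 + 1·0.23 + 3·0.2 = 1.83.
ΔP = [f·L/D + ΣK]·(ρV²/2) = [0.03498·12.8/0.0154 + 1.83]·(992·4.96²/2) = [29.08 + 1.83]·1.22e+04 = 3.771e+05 Pa.
Head loss h_f = ΔP/(ρg) = 3.771e+05/(992·9.81) = 38.8 m.

h_f ≈ 38.8 m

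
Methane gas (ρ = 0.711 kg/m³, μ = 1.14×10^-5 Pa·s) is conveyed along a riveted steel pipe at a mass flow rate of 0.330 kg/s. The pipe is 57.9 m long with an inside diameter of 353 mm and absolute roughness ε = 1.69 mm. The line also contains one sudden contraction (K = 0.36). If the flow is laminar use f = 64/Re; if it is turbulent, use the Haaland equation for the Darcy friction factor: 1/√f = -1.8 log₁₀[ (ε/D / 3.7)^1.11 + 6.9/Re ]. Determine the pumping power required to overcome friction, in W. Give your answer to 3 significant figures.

A = πD²/4 = π(0.353)²/4 = 0.09787 m²; mean velocity V = ṁ/(ρA) = 0.33/(0.711 · 0.09787) = 4.742 m/s.
Reynolds number Re = ρVD/μ = 0.711 · 4.742 · 0.353 / 1.14e-05 = 1.044e+05.
Re > 4000 → turbulent. Relative roughness ε/D = 0.00169/0.353 = 0.00479. Haaland: 1/√f = -1.8 log₁₀[(0.00479/3.7)^1.11 + 6.9/1.044e+05] = -1.8 log₁₀[0.000623 + 6.61e-05] = 5.692, so f = 0.03087.
Total minor-loss coefficient ΣK = 1·0.36 = 0.36.
ΔP = [f·L/D + ΣK]·(ρV²/2) = [0.03087·57.9/0.353 + 0.36]·(0.711·4.742²/2) = [5.063 + 0.36]·7.996 = 43.36 Pa.
Q = ṁ/ρ = 0.33/0.711 = 0.4641 m³/s.
Pumping power P = QΔP = 0.4641·43.36 = 20.13 W = 20.1 W.

P ≈ 20.1 W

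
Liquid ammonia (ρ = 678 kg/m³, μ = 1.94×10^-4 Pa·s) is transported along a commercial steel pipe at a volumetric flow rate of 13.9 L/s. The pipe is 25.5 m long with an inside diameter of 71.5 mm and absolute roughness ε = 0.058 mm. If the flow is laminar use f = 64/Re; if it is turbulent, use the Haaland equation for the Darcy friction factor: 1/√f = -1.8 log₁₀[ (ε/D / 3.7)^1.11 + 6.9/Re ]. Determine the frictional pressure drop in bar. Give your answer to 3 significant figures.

Q = 13.9 L/s = 13.9/1000 = 0.0139 m³/s.
Cross-sectional area A = πD²/4 = π(0.0715)²/4 = 0.004015 m²; mean velocity V = Q/A = 0.0139/0.004015 = 3.462 m/s.
Reynolds number Re = ρVD/μ = 678 · 3.462 · 0.0715 / 0.000194 = 8.651e+05.
Re > 4000 → turbulent. Relative roughness ε/D = 5.8e-05/0.0715 = 0.000811. Haaland: 1/√f = -1.8 log₁₀[(0.000811/3.7)^1.11 + 6.9/8.651e+05] = -1.8 log₁₀[8.68e-05 + 7.98e-06] = 7.242, so f = 0.01907.
Darcy-Weisbach: ΔP = f(L/D)(ρV²/2) = 0.01907·(25.5/0.0715)·(678·3.462²/2) = 0.01907·356.6·4063 = 2.763e+04 Pa.
ΔP = 2.763e+04 Pa = 0.276 bar.

ΔP ≈ 0.276 bar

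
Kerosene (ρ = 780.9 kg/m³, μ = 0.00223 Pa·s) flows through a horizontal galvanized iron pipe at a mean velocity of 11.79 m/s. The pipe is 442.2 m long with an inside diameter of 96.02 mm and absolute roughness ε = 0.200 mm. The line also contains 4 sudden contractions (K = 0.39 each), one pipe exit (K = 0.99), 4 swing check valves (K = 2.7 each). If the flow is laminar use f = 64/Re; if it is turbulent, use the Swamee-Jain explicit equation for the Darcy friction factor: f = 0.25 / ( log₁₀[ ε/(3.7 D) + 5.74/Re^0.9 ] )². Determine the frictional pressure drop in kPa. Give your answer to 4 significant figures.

ΔP ≈ 6786 kPa

Reynolds number Re = ρVD/μ = 780.9 · 11.79 · 0.09602 / 0.00223 = 3.964e+05.
Re > 4000 → turbulent. Relative roughness ε/D = 0.0002/0.09602 = 0.00208. Swamee-Jain: f = 0.25/(log₁₀[0.00208/3.7 + 5.74/3.964e+05^0.9])² = 0.25/(log₁₀[0.000563 + 5.25e-05])² = 0.25/(-3.211)² = 0.02425.
Total minor-loss coefficient ΣK = 4·0.39 + 1·0.99 + 4·2.7 = 13.4.
ΔP = [f·L/D + ΣK]·(ρV²/2) = [0.02425·442.2/0.09602 + 13.4]·(780.9·11.79²/2) = [111.7 + 13.4]·5.427e+04 = 6.786e+06 Pa.
ΔP = 6.786e+06 Pa = 6786 kPa.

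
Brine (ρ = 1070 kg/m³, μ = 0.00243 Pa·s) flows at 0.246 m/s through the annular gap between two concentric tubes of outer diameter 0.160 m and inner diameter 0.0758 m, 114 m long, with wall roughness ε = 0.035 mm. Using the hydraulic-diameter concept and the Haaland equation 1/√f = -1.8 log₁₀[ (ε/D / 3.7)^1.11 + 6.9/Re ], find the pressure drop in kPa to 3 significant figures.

Hydraulic diameter D_h = 4A/P = D_o - D_i = 0.16 - 0.0758 = 0.0842 m.
Re = ρVD_h/μ = 1070·0.246·0.0842/0.00243 = 9121.
ε/D_h = 3.5e-05/0.0842 = 0.000416; Haaland gives 1/√f = -1.8 log₁₀[4.13e-05+0.000757] = 5.577, so f = 0.03216.
ΔP = f(L/D_h)(ρV²/2) = 0.03216·114/0.0842·32.38 = 1410 Pa.
ΔP = 1.41 kPa.

ΔP ≈ 1.41 kPa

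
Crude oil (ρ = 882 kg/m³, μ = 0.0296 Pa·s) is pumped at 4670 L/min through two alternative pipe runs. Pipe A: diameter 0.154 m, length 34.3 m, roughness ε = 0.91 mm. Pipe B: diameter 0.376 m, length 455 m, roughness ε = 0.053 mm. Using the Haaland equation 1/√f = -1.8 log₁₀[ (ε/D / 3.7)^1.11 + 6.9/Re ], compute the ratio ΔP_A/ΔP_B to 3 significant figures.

Pipe A: V = Q/A = 0.07783/0.01863 = 4.179 m/s; Re = 1.917e+04; ε/D = 0.00591; Haaland → f = 0.03569; ΔP_A = f(L/D)(ρV²/2) = 6.121e+04 Pa.
Pipe B: V = Q/A = 0.07783/0.111 = 0.701 m/s; Re = 7854; ε/D = 0.000141; Haaland → f = 0.03318; ΔP_B = f(L/D)(ρV²/2) = 8699 Pa.
ΔP_A/ΔP_B = 6.121e+04/8699 = 7.04.

ΔP_A/ΔP_B ≈ 7.04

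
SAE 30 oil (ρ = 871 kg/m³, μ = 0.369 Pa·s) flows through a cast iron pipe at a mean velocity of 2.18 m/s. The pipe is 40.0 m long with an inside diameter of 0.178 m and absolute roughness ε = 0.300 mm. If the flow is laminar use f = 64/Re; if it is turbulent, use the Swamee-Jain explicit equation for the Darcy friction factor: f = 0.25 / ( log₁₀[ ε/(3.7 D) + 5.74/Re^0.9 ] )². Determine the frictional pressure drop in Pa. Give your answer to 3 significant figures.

ΔP ≈ 32500 Pa

Reynolds number Re = ρVD/μ = 871 · 2.18 · 0.178 / 0.369 = 915.9.
Re < 2300 → laminar flow, so f = 64/Re = 64/915.9 = 0.06987 (the turbulent correlation is not needed).
Darcy-Weisbach: ΔP = f(L/D)(ρV²/2) = 0.06987·(40/0.178)·(871·2.18²/2) = 0.06987·224.7·2070 = 3.25e+04 Pa.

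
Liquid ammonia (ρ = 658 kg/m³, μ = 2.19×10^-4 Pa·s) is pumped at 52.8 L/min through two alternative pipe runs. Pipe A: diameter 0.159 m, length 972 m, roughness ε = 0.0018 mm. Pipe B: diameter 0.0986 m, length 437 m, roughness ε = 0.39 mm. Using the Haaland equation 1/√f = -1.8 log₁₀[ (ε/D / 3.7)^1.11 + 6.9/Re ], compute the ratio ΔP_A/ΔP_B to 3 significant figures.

ΔP_A/ΔP_B ≈ 0.167

Pipe A: V = Q/A = 0.00088/0.01986 = 0.04432 m/s; Re = 2.117e+04; ε/D = 1.13e-05; Haaland → f = 0.0254; ΔP_A = f(L/D)(ρV²/2) = 100.3 Pa.
Pipe B: V = Q/A = 0.00088/0.007636 = 0.1152 m/s; Re = 3.414e+04; ε/D = 0.00396; Haaland → f = 0.03108; ΔP_B = f(L/D)(ρV²/2) = 601.9 Pa.
ΔP_A/ΔP_B = 100.3/601.9 = 0.167.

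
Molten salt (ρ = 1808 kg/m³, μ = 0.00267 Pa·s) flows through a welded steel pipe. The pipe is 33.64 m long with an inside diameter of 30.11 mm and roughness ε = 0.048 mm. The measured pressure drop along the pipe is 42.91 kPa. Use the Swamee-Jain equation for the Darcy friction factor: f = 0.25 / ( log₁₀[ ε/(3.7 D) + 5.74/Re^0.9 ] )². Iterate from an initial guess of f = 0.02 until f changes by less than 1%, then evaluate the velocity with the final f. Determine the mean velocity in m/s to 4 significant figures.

V ≈ 1.226 m/s

Rearranging Darcy-Weisbach: V = √(2·ΔP·D/(f·L·ρ)). With ε/D = 4.8e-05/0.03011 = 0.00159, iterate starting from f = 0.02:
  f = 0.02 → V = √(2·4.291e+04·0.03011/(0.02·33.64·1808)) = 1.457 m/s; Re = ρVD/μ = 2.972e+04; f → 0.02755
  f = 0.02755 → V = 1.242 m/s; Re = 2.532e+04; f → 0.02822
  f = 0.02822 → V = 1.227 m/s; Re = 2.502e+04; f → 0.02827
Converged (Δf/f < 1%). With the final f = 0.02827: V = √(2·4.291e+04·0.03011/(0.02827·33.64·1808)) = 1.226 m/s.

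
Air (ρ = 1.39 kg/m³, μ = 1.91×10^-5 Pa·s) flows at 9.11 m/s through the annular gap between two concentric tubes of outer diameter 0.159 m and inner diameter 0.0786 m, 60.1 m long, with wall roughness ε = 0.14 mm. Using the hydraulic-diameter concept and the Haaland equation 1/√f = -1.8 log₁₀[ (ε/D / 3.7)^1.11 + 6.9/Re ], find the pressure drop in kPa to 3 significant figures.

Hydraulic diameter D_h = 4A/P = D_o - D_i = 0.159 - 0.0786 = 0.0804 m.
Re = ρVD_h/μ = 1.39·9.11·0.0804/1.91e-05 = 5.33e+04.
ε/D_h = 0.00014/0.0804 = 0.00174; Haaland gives 1/√f = -1.8 log₁₀[0.000203+0.000129] = 6.262, so f = 0.0255.
ΔP = f(L/D_h)(ρV²/2) = 0.0255·60.1/0.0804·57.68 = 1100 Pa.
ΔP = 1.10 kPa.

ΔP ≈ 1.10 kPa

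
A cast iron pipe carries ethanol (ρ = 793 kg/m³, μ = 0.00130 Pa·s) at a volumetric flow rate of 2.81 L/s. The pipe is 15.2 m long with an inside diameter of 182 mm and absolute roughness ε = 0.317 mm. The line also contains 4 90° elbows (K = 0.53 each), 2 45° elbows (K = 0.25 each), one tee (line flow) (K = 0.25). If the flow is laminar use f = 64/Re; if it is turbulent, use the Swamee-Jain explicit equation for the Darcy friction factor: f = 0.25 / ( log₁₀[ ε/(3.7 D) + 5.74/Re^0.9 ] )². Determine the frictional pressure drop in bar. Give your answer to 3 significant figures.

Q = 2.81 L/s = 2.81/1000 = 0.00281 m³/s.
Cross-sectional area A = πD²/4 = π(0.182)²/4 = 0.02602 m²; mean velocity V = Q/A = 0.00281/0.02602 = 0.108 m/s.
Reynolds number Re = ρVD/μ = 793 · 0.108 · 0.182 / 0.0013 = 1.199e+04.
Re > 4000 → turbulent. Relative roughness ε/D = 0.000317/0.182 = 0.00174. Swamee-Jain: f = 0.25/(log₁₀[0.00174/3.7 + 5.74/1.199e+04^0.9])² = 0.25/(log₁₀[0.000471 + 0.00122])² = 0.25/(-2.771)² = 0.03256.
Total minor-loss coefficient ΣK = 4·0.53 + 2·0.25 + 1·0.25 = 2.87.
ΔP = [f·L/D + ΣK]·(ρV²/2) = [0.03256·15.2/0.182 + 2.87]·(793·0.108²/2) = [2.72 + 2.87]·4.626 = 25.86 Pa.
ΔP = 25.86 Pa = 2.59×10^-4 bar.

ΔP ≈ 2.59×10^-4 bar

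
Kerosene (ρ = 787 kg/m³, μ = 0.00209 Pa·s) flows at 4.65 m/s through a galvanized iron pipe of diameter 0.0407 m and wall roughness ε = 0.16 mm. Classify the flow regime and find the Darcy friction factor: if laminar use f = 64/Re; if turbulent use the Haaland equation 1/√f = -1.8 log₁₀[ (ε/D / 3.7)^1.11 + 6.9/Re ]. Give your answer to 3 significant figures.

Re = ρVD/μ = 787·4.65·0.0407/0.00209 = 7.126e+04.
Re > 4000 → turbulent. ε/D = 0.00016/0.0407 = 0.00393; Haaland: 1/√f = -1.8 log₁₀[0.0005 + 9.68e-05] = 5.803, so f = 0.02969.

f ≈ 0.0297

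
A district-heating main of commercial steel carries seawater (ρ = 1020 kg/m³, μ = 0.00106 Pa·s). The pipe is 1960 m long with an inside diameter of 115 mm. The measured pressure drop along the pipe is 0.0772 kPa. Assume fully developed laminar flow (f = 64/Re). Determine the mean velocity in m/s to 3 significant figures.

V ≈ 0.0154 m/s

For laminar flow, f = 64/Re with Re = ρVD/μ, so Darcy-Weisbach reduces to ΔP = 32μLV/D². Solving for V: V = ΔP·D²/(32μL) = 77.2·(0.115)²/(32·0.00106·1960) = 0.01536 m/s.
Check: Re = ρVD/μ = 1020·0.01536·0.115/0.00106 = 1699 < 2300, so the laminar assumption holds.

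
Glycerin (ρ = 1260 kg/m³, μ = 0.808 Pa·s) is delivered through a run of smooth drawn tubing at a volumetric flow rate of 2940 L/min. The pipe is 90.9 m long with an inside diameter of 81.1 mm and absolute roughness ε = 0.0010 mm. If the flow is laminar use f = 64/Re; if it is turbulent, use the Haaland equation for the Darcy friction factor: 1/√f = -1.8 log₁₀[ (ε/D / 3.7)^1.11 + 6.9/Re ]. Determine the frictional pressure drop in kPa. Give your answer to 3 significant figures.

Q = 2940 L/min = 2940/60000 = 0.049 m³/s.
Cross-sectional area A = πD²/4 = π(0.0811)²/4 = 0.005166 m²; mean velocity V = Q/A = 0.049/0.005166 = 9.486 m/s.
Reynolds number Re = ρVD/μ = 1260 · 9.486 · 0.0811 / 0.808 = 1200.
Re < 2300 → laminar flow, so f = 64/Re = 64/1200 = 0.05335 (the turbulent correlation is not needed).
Darcy-Weisbach: ΔP = f(L/D)(ρV²/2) = 0.05335·(90.9/0.0811)·(1260·9.486²/2) = 0.05335·1121·5.669e+04 = 3.39e+06 Pa.
ΔP = 3.39e+06 Pa = 3390 kPa.

ΔP ≈ 3390 kPa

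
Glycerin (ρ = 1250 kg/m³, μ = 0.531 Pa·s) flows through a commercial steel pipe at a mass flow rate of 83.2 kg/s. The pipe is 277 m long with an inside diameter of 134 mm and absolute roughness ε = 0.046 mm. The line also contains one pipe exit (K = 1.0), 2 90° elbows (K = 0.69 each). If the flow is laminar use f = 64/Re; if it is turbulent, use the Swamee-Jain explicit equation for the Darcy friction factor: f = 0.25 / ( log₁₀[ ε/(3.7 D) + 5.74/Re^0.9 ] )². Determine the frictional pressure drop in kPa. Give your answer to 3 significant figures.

ΔP ≈ 1270 kPa

A = πD²/4 = π(0.134)²/4 = 0.0141 m²; mean velocity V = ṁ/(ρA) = 83.2/(1250 · 0.0141) = 4.72 m/s.
Reynolds number Re = ρVD/μ = 1250 · 4.72 · 0.134 / 0.531 = 1489.
Re < 2300 → laminar flow, so f = 64/Re = 64/1489 = 0.04299 (the turbulent correlation is not needed).
Total minor-loss coefficient ΣK = 1·1 + 2·0.69 = 2.38.
ΔP = [f·L/D + ΣK]·(ρV²/2) = [0.04299·277/0.134 + 2.38]·(1250·4.72²/2) = [88.86 + 2.38]·1.392e+04 = 1.27e+06 Pa.
ΔP = 1.27e+06 Pa = 1270 kPa.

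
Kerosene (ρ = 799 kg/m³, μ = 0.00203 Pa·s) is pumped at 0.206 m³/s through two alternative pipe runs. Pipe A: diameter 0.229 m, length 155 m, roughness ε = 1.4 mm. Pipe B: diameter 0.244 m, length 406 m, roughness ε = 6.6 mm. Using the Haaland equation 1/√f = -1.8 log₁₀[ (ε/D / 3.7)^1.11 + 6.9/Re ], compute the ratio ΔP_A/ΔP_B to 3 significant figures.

ΔP_A/ΔP_B ≈ 0.310

Pipe A: V = Q/A = 0.206/0.04119 = 5.002 m/s; Re = 4.508e+05; ε/D = 0.00611; Haaland → f = 0.03254; ΔP_A = f(L/D)(ρV²/2) = 2.201e+05 Pa.
Pipe B: V = Q/A = 0.206/0.04676 = 4.406 m/s; Re = 4.231e+05; ε/D = 0.027; Haaland → f = 0.05498; ΔP_B = f(L/D)(ρV²/2) = 7.093e+05 Pa.
ΔP_A/ΔP_B = 2.201e+05/7.093e+05 = 0.310.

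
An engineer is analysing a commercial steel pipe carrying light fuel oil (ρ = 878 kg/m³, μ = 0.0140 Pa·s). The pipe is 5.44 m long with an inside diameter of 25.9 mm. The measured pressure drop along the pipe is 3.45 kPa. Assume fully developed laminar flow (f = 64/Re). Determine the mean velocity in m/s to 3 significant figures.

V ≈ 0.950 m/s

For laminar flow, f = 64/Re with Re = ρVD/μ, so Darcy-Weisbach reduces to ΔP = 32μLV/D². Solving for V: V = ΔP·D²/(32μL) = 3450·(0.0259)²/(32·0.014·5.44) = 0.9496 m/s.
Check: Re = ρVD/μ = 878·0.9496·0.0259/0.014 = 1542 < 2300, so the laminar assumption holds.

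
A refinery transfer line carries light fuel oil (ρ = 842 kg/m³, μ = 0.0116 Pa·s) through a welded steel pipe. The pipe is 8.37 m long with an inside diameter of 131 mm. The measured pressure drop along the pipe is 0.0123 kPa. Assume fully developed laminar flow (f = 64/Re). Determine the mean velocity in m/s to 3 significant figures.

For laminar flow, f = 64/Re with Re = ρVD/μ, so Darcy-Weisbach reduces to ΔP = 32μLV/D². Solving for V: V = ΔP·D²/(32μL) = 12.3·(0.131)²/(32·0.0116·8.37) = 0.06794 m/s.
Check: Re = ρVD/μ = 842·0.06794·0.131/0.0116 = 646 < 2300, so the laminar assumption holds.

V ≈ 0.0679 m/s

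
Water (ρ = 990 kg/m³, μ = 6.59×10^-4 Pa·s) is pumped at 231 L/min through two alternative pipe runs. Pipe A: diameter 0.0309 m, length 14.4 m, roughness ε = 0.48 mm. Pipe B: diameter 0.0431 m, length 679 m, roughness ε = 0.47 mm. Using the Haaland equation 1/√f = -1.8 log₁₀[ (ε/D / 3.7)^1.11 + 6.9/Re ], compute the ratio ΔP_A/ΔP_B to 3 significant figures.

ΔP_A/ΔP_B ≈ 0.126

Pipe A: V = Q/A = 0.00385/0.0007499 = 5.134 m/s; Re = 2.383e+05; ε/D = 0.0155; Haaland → f = 0.04452; ΔP_A = f(L/D)(ρV²/2) = 2.707e+05 Pa.
Pipe B: V = Q/A = 0.00385/0.001459 = 2.639 m/s; Re = 1.709e+05; ε/D = 0.0109; Haaland → f = 0.03943; ΔP_B = f(L/D)(ρV²/2) = 2.141e+06 Pa.
ΔP_A/ΔP_B = 2.707e+05/2.141e+06 = 0.126.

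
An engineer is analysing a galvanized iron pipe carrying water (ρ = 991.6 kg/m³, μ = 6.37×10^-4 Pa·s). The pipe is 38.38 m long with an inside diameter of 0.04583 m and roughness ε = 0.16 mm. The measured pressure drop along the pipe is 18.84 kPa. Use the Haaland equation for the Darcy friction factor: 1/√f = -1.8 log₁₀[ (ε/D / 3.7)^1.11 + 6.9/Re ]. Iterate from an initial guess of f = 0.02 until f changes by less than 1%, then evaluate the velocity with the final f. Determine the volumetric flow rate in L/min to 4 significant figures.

Rearranging Darcy-Weisbach: V = √(2·ΔP·D/(f·L·ρ)). With ε/D = 0.00016/0.04583 = 0.00349, iterate starting from f = 0.02:
  f = 0.02 → V = √(2·1.884e+04·0.04583/(0.02·38.38·991.6)) = 1.506 m/s; Re = ρVD/μ = 1.075e+05; f → 0.02836
  f = 0.02836 → V = 1.265 m/s; Re = 9.023e+04; f → 0.02855
Converged (Δf/f < 1%). With the final f = 0.02855: V = √(2·1.884e+04·0.04583/(0.02855·38.38·991.6)) = 1.261 m/s.
Q = V·A = 1.261·(π/4·0.04583²) = 0.00208 m³/s = 124.8 L/min.

Q ≈ 124.8 L/min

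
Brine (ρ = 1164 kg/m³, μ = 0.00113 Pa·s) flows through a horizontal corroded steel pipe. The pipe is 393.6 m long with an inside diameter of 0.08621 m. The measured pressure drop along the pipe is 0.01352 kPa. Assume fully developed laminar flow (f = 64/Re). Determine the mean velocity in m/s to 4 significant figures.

V ≈ 0.007060 m/s

For laminar flow, f = 64/Re with Re = ρVD/μ, so Darcy-Weisbach reduces to ΔP = 32μLV/D². Solving for V: V = ΔP·D²/(32μL) = 13.52·(0.08621)²/(32·0.00113·393.6) = 0.00706 m/s.
Check: Re = ρVD/μ = 1164·0.00706·0.08621/0.00113 = 627 < 2300, so the laminar assumption holds.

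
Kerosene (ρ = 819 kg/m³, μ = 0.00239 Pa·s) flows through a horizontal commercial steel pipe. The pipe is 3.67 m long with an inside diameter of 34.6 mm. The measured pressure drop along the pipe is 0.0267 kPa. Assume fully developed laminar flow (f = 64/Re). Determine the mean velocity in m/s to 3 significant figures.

V ≈ 0.114 m/s

For laminar flow, f = 64/Re with Re = ρVD/μ, so Darcy-Weisbach reduces to ΔP = 32μLV/D². Solving for V: V = ΔP·D²/(32μL) = 26.7·(0.0346)²/(32·0.00239·3.67) = 0.1139 m/s.
Check: Re = ρVD/μ = 819·0.1139·0.0346/0.00239 = 1350 < 2300, so the laminar assumption holds.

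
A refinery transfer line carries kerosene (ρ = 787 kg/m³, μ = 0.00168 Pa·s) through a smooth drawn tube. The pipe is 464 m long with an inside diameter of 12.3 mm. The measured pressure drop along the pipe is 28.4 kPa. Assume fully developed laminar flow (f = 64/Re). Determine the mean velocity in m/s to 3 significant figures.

V ≈ 0.172 m/s

For laminar flow, f = 64/Re with Re = ρVD/μ, so Darcy-Weisbach reduces to ΔP = 32μLV/D². Solving for V: V = ΔP·D²/(32μL) = 2.84e+04·(0.0123)²/(32·0.00168·464) = 0.1722 m/s.
Check: Re = ρVD/μ = 787·0.1722·0.0123/0.00168 = 992.5 < 2300, so the laminar assumption holds.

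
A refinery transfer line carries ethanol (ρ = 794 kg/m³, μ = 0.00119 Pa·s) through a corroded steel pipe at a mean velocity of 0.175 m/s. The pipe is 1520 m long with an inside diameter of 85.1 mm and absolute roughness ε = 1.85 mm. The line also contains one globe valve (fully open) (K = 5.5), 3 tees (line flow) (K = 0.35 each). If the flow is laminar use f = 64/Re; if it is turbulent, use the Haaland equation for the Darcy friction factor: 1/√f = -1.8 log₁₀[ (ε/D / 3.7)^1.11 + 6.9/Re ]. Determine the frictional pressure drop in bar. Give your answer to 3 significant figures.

Reynolds number Re = ρVD/μ = 794 · 0.175 · 0.0851 / 0.00119 = 9937.
Re > 4000 → turbulent. Relative roughness ε/D = 0.00185/0.0851 = 0.0217. Haaland: 1/√f = -1.8 log₁₀[(0.0217/3.7)^1.11 + 6.9/9937] = -1.8 log₁₀[0.00334 + 0.000694] = 4.31, so f = 0.05384.
Total minor-loss coefficient ΣK = 1·5.5 + 3·0.35 = 6.55.
ΔP = [f·L/D + ΣK]·(ρV²/2) = [0.05384·1520/0.0851 + 6.55]·(794·0.175²/2) = [961.6 + 6.55]·12.16 = 1.177e+04 Pa.
ΔP = 1.177e+04 Pa = 0.118 bar.

ΔP ≈ 0.118 bar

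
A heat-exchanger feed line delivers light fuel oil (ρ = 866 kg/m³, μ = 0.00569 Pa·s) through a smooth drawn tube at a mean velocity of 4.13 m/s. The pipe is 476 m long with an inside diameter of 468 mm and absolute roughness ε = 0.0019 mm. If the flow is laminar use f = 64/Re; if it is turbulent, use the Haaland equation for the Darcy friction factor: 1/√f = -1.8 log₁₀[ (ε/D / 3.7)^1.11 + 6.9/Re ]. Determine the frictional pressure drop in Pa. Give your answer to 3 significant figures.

ΔP ≈ 108000 Pa

Reynolds number Re = ρVD/μ = 866 · 4.13 · 0.468 / 0.00569 = 2.942e+05.
Re > 4000 → turbulent. Relative roughness ε/D = 1.9e-06/0.468 = 4.06e-06. Haaland: 1/√f = -1.8 log₁₀[(4.06e-06/3.7)^1.11 + 6.9/2.942e+05] = -1.8 log₁₀[2.43e-07 + 2.35e-05] = 8.326, so f = 0.01443.
Darcy-Weisbach: ΔP = f(L/D)(ρV²/2) = 0.01443·(476/0.468)·(866·4.13²/2) = 0.01443·1017·7386 = 1.084e+05 Pa.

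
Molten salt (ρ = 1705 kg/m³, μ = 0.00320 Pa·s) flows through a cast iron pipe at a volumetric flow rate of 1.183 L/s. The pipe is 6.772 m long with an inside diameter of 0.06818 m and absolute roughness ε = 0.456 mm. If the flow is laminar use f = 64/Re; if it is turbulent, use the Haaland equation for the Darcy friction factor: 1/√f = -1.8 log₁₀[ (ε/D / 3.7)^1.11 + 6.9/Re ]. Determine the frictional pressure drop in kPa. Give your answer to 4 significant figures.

ΔP ≈ 0.3433 kPa

Q = 1.183 L/s = 1.183/1000 = 0.001183 m³/s.
Cross-sectional area A = πD²/4 = π(0.06818)²/4 = 0.003651 m²; mean velocity V = Q/A = 0.001183/0.003651 = 0.324 m/s.
Reynolds number Re = ρVD/μ = 1705 · 0.324 · 0.06818 / 0.0032 = 1.177e+04.
Re > 4000 → turbulent. Relative roughness ε/D = 0.000456/0.06818 = 0.00669. Haaland: 1/√f = -1.8 log₁₀[(0.00669/3.7)^1.11 + 6.9/1.177e+04] = -1.8 log₁₀[0.000902 + 0.000586] = 5.089, so f = 0.03861.
Darcy-Weisbach: ΔP = f(L/D)(ρV²/2) = 0.03861·(6.772/0.06818)·(1705·0.324²/2) = 0.03861·99.33·89.51 = 343.3 Pa.
ΔP = 343.3 Pa = 0.3433 kPa.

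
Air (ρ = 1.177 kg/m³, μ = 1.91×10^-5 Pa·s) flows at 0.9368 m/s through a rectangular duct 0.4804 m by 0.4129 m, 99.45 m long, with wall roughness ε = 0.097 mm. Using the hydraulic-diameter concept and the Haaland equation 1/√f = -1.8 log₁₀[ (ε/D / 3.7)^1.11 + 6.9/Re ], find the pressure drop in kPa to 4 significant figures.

Hydraulic diameter D_h = 4A/P = 4·(0.4804·0.4129)/(2·(0.4804+0.4129)) = 0.7934/1.787 = 0.4441 m.
Re = ρVD_h/μ = 1.177·0.9368·0.4441/1.91e-05 = 2.564e+04.
ε/D_h = 9.7e-05/0.4441 = 0.000218; Haaland gives 1/√f = -1.8 log₁₀[2.02e-05+0.000269] = 6.369, so f = 0.02465.
ΔP = f(L/D_h)(ρV²/2) = 0.02465·99.45/0.4441·0.5165 = 2.851 Pa.
ΔP = 0.002851 kPa.

ΔP ≈ 0.002851 kPa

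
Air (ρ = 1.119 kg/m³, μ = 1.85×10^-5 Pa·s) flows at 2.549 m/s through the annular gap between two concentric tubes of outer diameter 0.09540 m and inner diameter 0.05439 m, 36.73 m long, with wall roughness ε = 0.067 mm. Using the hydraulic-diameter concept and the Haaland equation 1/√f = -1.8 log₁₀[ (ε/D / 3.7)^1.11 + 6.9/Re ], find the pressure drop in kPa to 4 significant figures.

ΔP ≈ 0.1201 kPa

Hydraulic diameter D_h = 4A/P = D_o - D_i = 0.0954 - 0.05439 = 0.04101 m.
Re = ρVD_h/μ = 1.119·2.549·0.04101/1.85e-05 = 6323.
ε/D_h = 6.7e-05/0.04101 = 0.00163; Haaland gives 1/√f = -1.8 log₁₀[0.000189+0.00109] = 5.207, so f = 0.03688.
ΔP = f(L/D_h)(ρV²/2) = 0.03688·36.73/0.04101·3.635 = 120.1 Pa.
ΔP = 0.1201 kPa.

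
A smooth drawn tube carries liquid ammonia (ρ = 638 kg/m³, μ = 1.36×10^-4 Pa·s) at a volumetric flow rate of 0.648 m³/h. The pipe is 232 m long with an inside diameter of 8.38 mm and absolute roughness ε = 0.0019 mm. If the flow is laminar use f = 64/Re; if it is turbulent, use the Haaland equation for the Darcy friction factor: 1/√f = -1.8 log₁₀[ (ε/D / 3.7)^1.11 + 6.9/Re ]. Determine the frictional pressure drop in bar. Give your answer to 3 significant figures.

Q = 0.648 m³/h = 0.648/3600 = 0.00018 m³/s.
Cross-sectional area A = πD²/4 = π(0.00838)²/4 = 5.515e-05 m²; mean velocity V = Q/A = 0.00018/5.515e-05 = 3.264 m/s.
Reynolds number Re = ρVD/μ = 638 · 3.264 · 0.00838 / 0.000136 = 1.283e+05.
Re > 4000 → turbulent. Relative roughness ε/D = 1.9e-06/0.00838 = 0.000227. Haaland: 1/√f = -1.8 log₁₀[(0.000227/3.7)^1.11 + 6.9/1.283e+05] = -1.8 log₁₀[2.11e-05 + 5.38e-05] = 7.426, so f = 0.01813.
Darcy-Weisbach: ΔP = f(L/D)(ρV²/2) = 0.01813·(232/0.00838)·(638·3.264²/2) = 0.01813·2.768e+04·3398 = 1.706e+06 Pa.
ΔP = 1.706e+06 Pa = 17.1 bar.

ΔP ≈ 17.1 bar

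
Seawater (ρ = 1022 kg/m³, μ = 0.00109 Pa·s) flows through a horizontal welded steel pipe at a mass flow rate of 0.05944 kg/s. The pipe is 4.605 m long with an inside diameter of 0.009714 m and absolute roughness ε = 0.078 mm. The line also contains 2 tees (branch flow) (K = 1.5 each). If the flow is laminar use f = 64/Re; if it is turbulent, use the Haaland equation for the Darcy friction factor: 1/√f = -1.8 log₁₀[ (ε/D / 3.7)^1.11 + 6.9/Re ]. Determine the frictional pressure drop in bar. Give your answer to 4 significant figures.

ΔP ≈ 0.07337 bar

A = πD²/4 = π(0.009714)²/4 = 7.411e-05 m²; mean velocity V = ṁ/(ρA) = 0.05944/(1022 · 7.411e-05) = 0.7848 m/s.
Reynolds number Re = ρVD/μ = 1022 · 0.7848 · 0.009714 / 0.00109 = 7148.
Re > 4000 → turbulent. Relative roughness ε/D = 7.8e-05/0.009714 = 0.00803. Haaland: 1/√f = -1.8 log₁₀[(0.00803/3.7)^1.11 + 6.9/7148] = -1.8 log₁₀[0.00111 + 0.000965] = 4.831, so f = 0.04285.
Total minor-loss coefficient ΣK = 2·1.5 = 3.
ΔP = [f·L/D + ΣK]·(ρV²/2) = [0.04285·4.605/0.009714 + 3]·(1022·0.7848²/2) = [20.31 + 3]·314.7 = 7337 Pa.
ΔP = 7337 Pa = 0.07337 bar.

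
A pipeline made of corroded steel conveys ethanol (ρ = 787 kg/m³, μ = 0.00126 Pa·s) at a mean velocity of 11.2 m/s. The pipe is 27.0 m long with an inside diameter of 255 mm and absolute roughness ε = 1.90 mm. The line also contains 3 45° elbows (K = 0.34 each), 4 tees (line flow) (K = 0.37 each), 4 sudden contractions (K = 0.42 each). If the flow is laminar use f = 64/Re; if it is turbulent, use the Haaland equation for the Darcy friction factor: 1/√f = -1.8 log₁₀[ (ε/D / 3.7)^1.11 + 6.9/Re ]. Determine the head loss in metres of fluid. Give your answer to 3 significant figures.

h_f ≈ 50.1 m

Reynolds number Re = ρVD/μ = 787 · 11.2 · 0.255 / 0.00126 = 1.784e+06.
Re > 4000 → turbulent. Relative roughness ε/D = 0.0019/0.255 = 0.00745. Haaland: 1/√f = -1.8 log₁₀[(0.00745/3.7)^1.11 + 6.9/1.784e+06] = -1.8 log₁₀[0.00102 + 3.87e-06] = 5.384, so f = 0.0345.
Total minor-loss coefficient ΣK = 3·0.34 + 4·0.37 + 4·0.42 = 4.18.
ΔP = [f·L/D + ΣK]·(ρV²/2) = [0.0345·27/0.255 + 4.18]·(787·11.2²/2) = [3.653 + 4.18]·4.936e+04 = 3.867e+05 Pa.
Head loss h_f = ΔP/(ρg) = 3.867e+05/(787·9.81) = 50.1 m.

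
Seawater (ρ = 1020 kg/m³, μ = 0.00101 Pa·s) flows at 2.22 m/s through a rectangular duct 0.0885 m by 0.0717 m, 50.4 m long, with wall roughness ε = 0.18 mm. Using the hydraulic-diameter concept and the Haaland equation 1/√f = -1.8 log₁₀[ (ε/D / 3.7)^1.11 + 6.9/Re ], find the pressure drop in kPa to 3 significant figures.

ΔP ≈ 40.1 kPa

Hydraulic diameter D_h = 4A/P = 4·(0.0885·0.0717)/(2·(0.0885+0.0717)) = 0.02538/0.3204 = 0.07922 m.
Re = ρVD_h/μ = 1020·2.22·0.07922/0.00101 = 1.776e+05.
ε/D_h = 0.00018/0.07922 = 0.00227; Haaland gives 1/√f = -1.8 log₁₀[0.000272+3.88e-05] = 6.313, so f = 0.02509.
ΔP = f(L/D_h)(ρV²/2) = 0.02509·50.4/0.07922·2513 = 4.013e+04 Pa.
ΔP = 40.1 kPa.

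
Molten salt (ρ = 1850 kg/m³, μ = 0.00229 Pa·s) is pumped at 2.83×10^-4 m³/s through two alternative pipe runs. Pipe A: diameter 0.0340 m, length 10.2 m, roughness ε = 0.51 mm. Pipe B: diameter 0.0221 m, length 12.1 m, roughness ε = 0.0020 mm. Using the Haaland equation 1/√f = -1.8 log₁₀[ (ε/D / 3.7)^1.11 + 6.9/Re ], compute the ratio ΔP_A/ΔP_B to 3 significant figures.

Pipe A: V = Q/A = 0.000283/0.0009079 = 0.3117 m/s; Re = 8562; ε/D = 0.015; Haaland → f = 0.04859; ΔP_A = f(L/D)(ρV²/2) = 1310 Pa.
Pipe B: V = Q/A = 0.000283/0.0003836 = 0.7378 m/s; Re = 1.317e+04; ε/D = 9.05e-05; Haaland → f = 0.02878; ΔP_B = f(L/D)(ρV²/2) = 7934 Pa.
ΔP_A/ΔP_B = 1310/7934 = 0.165.

ΔP_A/ΔP_B ≈ 0.165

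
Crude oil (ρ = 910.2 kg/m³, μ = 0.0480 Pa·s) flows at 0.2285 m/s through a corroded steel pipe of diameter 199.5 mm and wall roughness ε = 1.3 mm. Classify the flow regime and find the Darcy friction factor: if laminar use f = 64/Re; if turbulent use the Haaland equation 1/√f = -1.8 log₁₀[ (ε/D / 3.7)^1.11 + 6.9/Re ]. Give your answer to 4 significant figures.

f ≈ 0.07404

Re = ρVD/μ = 910.2·0.2285·0.1995/0.048 = 864.4.
Re < 2300 → laminar, so f = 64/Re = 0.07404 (roughness is irrelevant in laminar flow).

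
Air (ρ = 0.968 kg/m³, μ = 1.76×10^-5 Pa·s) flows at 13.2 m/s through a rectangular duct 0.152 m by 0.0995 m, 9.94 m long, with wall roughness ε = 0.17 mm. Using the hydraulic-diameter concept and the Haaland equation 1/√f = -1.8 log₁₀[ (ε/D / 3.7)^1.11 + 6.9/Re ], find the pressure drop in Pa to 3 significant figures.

Hydraulic diameter D_h = 4A/P = 4·(0.152·0.0995)/(2·(0.152+0.0995)) = 0.0605/0.503 = 0.1203 m.
Re = ρVD_h/μ = 0.968·13.2·0.1203/1.76e-05 = 8.732e+04.
ε/D_h = 0.00017/0.1203 = 0.00141; Haaland gives 1/√f = -1.8 log₁₀[0.000161+7.9e-05] = 6.516, so f = 0.02355.
ΔP = f(L/D_h)(ρV²/2) = 0.02355·9.94/0.1203·84.33 = 164.1 Pa.

ΔP ≈ 164 Pa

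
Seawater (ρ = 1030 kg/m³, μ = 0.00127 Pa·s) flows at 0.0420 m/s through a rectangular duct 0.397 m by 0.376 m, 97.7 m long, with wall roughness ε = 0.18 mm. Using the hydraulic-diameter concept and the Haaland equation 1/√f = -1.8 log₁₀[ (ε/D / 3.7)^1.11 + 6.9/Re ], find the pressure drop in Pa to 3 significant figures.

Hydraulic diameter D_h = 4A/P = 4·(0.397·0.376)/(2·(0.397+0.376)) = 0.5971/1.546 = 0.3862 m.
Re = ρVD_h/μ = 1030·0.042·0.3862/0.00127 = 1.316e+04.
ε/D_h = 0.00018/0.3862 = 0.000466; Haaland gives 1/√f = -1.8 log₁₀[4.69e-05+0.000524] = 5.838, so f = 0.02935.
ΔP = f(L/D_h)(ρV²/2) = 0.02935·97.7/0.3862·0.9085 = 6.744 Pa.

ΔP ≈ 6.74 Pa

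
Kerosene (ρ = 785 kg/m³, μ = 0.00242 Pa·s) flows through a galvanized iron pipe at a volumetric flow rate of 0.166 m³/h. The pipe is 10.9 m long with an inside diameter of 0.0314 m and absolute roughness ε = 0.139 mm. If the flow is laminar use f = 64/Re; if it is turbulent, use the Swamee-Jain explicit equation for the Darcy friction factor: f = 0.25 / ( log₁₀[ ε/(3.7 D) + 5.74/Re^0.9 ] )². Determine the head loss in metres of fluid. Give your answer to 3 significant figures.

Q = 0.166 m³/h = 0.166/3600 = 4.611e-05 m³/s.
Cross-sectional area A = πD²/4 = π(0.0314)²/4 = 0.0007744 m²; mean velocity V = Q/A = 4.611e-05/0.0007744 = 0.05955 m/s.
Reynolds number Re = ρVD/μ = 785 · 0.05955 · 0.0314 / 0.00242 = 606.5.
Re < 2300 → laminar flow, so f = 64/Re = 64/606.5 = 0.1055 (the turbulent correlation is not needed).
Darcy-Weisbach: ΔP = f(L/D)(ρV²/2) = 0.1055·(10.9/0.0314)·(785·0.05955²/2) = 0.1055·347.1·1.392 = 50.98 Pa.
Head loss h_f = ΔP/(ρg) = 50.98/(785·9.81) = 0.00662 m.

h_f ≈ 0.00662 m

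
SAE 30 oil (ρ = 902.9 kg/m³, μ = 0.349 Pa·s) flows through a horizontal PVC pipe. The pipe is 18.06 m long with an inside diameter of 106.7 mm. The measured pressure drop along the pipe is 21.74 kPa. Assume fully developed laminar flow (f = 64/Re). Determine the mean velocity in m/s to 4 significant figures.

V ≈ 1.227 m/s

For laminar flow, f = 64/Re with Re = ρVD/μ, so Darcy-Weisbach reduces to ΔP = 32μLV/D². Solving for V: V = ΔP·D²/(32μL) = 2.174e+04·(0.1067)²/(32·0.349·18.06) = 1.227 m/s.
Check: Re = ρVD/μ = 902.9·1.227·0.1067/0.349 = 338.7 < 2300, so the laminar assumption holds.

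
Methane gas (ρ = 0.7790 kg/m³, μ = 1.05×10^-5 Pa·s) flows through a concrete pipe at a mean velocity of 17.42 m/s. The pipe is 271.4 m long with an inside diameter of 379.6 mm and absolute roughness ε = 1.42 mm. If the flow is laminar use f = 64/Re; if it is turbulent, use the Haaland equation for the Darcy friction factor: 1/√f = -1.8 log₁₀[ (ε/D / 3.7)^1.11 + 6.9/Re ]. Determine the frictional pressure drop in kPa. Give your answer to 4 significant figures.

ΔP ≈ 2.378 kPa

Reynolds number Re = ρVD/μ = 0.779 · 17.42 · 0.3796 / 1.05e-05 = 4.906e+05.
Re > 4000 → turbulent. Relative roughness ε/D = 0.00142/0.3796 = 0.00374. Haaland: 1/√f = -1.8 log₁₀[(0.00374/3.7)^1.11 + 6.9/4.906e+05] = -1.8 log₁₀[0.000473 + 1.41e-05] = 5.962, so f = 0.02814.
Darcy-Weisbach: ΔP = f(L/D)(ρV²/2) = 0.02814·(271.4/0.3796)·(0.779·17.42²/2) = 0.02814·715·118.2 = 2378 Pa.
ΔP = 2378 Pa = 2.378 kPa.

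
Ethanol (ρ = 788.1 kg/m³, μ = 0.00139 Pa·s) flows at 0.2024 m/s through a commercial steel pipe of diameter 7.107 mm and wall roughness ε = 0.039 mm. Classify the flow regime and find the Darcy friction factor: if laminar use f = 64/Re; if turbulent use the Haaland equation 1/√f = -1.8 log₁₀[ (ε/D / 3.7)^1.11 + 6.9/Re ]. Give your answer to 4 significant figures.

Re = ρVD/μ = 788.1·0.2024·0.007107/0.00139 = 815.6.
Re < 2300 → laminar, so f = 64/Re = 0.07847 (roughness is irrelevant in laminar flow).

f ≈ 0.07847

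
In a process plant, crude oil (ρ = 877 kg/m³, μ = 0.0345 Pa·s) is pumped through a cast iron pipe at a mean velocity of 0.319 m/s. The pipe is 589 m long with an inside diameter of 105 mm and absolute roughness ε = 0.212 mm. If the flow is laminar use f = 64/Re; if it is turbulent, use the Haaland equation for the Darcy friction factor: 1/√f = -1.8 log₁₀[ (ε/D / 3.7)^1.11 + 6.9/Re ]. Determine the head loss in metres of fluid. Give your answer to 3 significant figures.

Reynolds number Re = ρVD/μ = 877 · 0.319 · 0.105 / 0.0345 = 851.5.
Re < 2300 → laminar flow, so f = 64/Re = 64/851.5 = 0.07517 (the turbulent correlation is not needed).
Darcy-Weisbach: ΔP = f(L/D)(ρV²/2) = 0.07517·(589/0.105)·(877·0.319²/2) = 0.07517·5610·44.62 = 1.881e+04 Pa.
Head loss h_f = ΔP/(ρg) = 1.881e+04/(877·9.81) = 2.19 m.

h_f ≈ 2.19 m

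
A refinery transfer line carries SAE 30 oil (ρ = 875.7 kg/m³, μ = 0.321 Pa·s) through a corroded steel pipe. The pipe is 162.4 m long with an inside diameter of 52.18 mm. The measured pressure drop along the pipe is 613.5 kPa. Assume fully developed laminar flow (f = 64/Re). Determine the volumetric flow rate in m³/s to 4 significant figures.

For laminar flow, f = 64/Re with Re = ρVD/μ, so Darcy-Weisbach reduces to ΔP = 32μLV/D². Solving for V: V = ΔP·D²/(32μL) = 6.135e+05·(0.05218)²/(32·0.321·162.4) = 1.001 m/s.
Check: Re = ρVD/μ = 875.7·1.001·0.05218/0.321 = 142.5 < 2300, so the laminar assumption holds.
Q = V·A = 1.001·(π/4·0.05218²) = 0.002141 m³/s = 0.002141 m³/s.

Q ≈ 0.002141 m³/s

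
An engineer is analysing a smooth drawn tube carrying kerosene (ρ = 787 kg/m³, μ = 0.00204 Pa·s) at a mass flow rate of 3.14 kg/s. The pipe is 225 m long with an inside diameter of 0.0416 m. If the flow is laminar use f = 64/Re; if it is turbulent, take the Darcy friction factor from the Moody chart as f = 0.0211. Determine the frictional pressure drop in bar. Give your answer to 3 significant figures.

ΔP ≈ 3.87 bar

A = πD²/4 = π(0.0416)²/4 = 0.001359 m²; mean velocity V = ṁ/(ρA) = 3.14/(787 · 0.001359) = 2.935 m/s.
Reynolds number Re = ρVD/μ = 787 · 2.935 · 0.0416 / 0.00204 = 4.711e+04.
Re > 4000 → turbulent; use the Moody-chart value f = 0.0211.
Darcy-Weisbach: ΔP = f(L/D)(ρV²/2) = 0.0211·(225/0.0416)·(787·2.935²/2) = 0.0211·5409·3391 = 3.87e+05 Pa.
ΔP = 3.87e+05 Pa = 3.87 bar.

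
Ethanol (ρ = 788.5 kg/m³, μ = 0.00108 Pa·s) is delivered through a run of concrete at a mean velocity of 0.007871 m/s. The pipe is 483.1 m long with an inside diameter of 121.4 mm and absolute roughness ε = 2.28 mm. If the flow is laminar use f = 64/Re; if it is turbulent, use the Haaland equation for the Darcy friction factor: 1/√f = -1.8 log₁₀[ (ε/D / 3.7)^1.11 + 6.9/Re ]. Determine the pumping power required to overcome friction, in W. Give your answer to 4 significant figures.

Reynolds number Re = ρVD/μ = 788.5 · 0.007871 · 0.1214 / 0.00108 = 697.6.
Re < 2300 → laminar flow, so f = 64/Re = 64/697.6 = 0.09174 (the turbulent correlation is not needed).
Darcy-Weisbach: ΔP = f(L/D)(ρV²/2) = 0.09174·(483.1/0.1214)·(788.5·0.007871²/2) = 0.09174·3979·0.02442 = 8.917 Pa.
Q = V·A = 0.007871·0.01158 = 9.111e-05 m³/s.
Pumping power P = QΔP = 9.111e-05·8.917 = 8.1238×10^-4 W = 8.124×10^-4 W.

P ≈ 8.124×10^-4 W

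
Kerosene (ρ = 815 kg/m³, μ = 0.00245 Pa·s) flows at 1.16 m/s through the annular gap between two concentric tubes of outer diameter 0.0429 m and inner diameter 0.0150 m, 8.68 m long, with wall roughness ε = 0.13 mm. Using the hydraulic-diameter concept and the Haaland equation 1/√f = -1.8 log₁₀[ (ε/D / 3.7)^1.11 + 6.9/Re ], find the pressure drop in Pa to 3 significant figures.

ΔP ≈ 6240 Pa

Hydraulic diameter D_h = 4A/P = D_o - D_i = 0.0429 - 0.015 = 0.0279 m.
Re = ρVD_h/μ = 815·1.16·0.0279/0.00245 = 1.077e+04.
ε/D_h = 0.00013/0.0279 = 0.00466; Haaland gives 1/√f = -1.8 log₁₀[0.000604+0.000641] = 5.229, so f = 0.03658.
ΔP = f(L/D_h)(ρV²/2) = 0.03658·8.68/0.0279·548.3 = 6240 Pa.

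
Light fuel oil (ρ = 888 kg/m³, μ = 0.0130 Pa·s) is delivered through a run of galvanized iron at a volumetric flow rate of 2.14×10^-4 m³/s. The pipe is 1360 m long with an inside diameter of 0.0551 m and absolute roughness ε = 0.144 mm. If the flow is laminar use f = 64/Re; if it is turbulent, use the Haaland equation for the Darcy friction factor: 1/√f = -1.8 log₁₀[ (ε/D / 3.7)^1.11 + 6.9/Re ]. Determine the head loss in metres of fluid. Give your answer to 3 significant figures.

h_f ≈ 1.92 m

Cross-sectional area A = πD²/4 = π(0.0551)²/4 = 0.002384 m²; mean velocity V = Q/A = 0.000214/0.002384 = 0.08975 m/s.
Reynolds number Re = ρVD/μ = 888 · 0.08975 · 0.0551 / 0.013 = 337.8.
Re < 2300 → laminar flow, so f = 64/Re = 64/337.8 = 0.1895 (the turbulent correlation is not needed).
Darcy-Weisbach: ΔP = f(L/D)(ρV²/2) = 0.1895·(1360/0.0551)·(888·0.08975²/2) = 0.1895·2.468e+04·3.576 = 1.672e+04 Pa.
Head loss h_f = ΔP/(ρg) = 1.672e+04/(888·9.81) = 1.92 m.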